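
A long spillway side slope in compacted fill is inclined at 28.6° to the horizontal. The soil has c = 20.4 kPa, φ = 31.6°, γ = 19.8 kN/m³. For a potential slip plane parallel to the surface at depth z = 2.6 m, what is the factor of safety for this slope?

For an infinite slope with a slip plane parallel to the surface (no pore pressure): FS = [c + γz cos²β tanφ] / [γz sinβ cosβ].
γz = 19.8·2.6 = 51.48 kN/m²
Numerator = 20.4 + 51.48·cos²28.6°·tan31.6° = 20.4 + 51.48·0.7709·0.6152 = 44.813 kPa
Denominator = 51.48·sin28.6°·cos28.6° = 51.48·0.4787·0.8780 = 21.636 kPa
FS = 44.813 / 21.636 = 2.071

FS = 2.07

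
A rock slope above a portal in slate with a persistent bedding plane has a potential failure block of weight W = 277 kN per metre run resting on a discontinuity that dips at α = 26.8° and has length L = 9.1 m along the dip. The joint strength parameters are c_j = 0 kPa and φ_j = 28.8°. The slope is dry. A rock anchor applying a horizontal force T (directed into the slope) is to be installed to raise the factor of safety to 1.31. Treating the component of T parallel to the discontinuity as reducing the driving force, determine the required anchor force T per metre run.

T = 20 kN/m

Resolving forces along and normal to the sliding plane, with the horizontal anchor force T adding T·sinα to the effective normal force and T·cosα acting up the plane against the driving force:
FS = [c_jL + (W cosα + T sinα) tanφ_j] / [W sinα − T cosα]
Without the anchor: N' = 247.2 kN/m, driving T_d = 124.9 kN/m, resisting R = 0·9.1 + 247.2·tan28.8° = 135.9 kN/m, FS = 1.09.
Setting FS = 1.31 and solving for T:
1.31·(124.9 − T cos26.8°) = 135.9 + T sin26.8°·tan28.8°
T·(sin26.8°·tan28.8° + 1.31·cos26.8°) = 1.31·124.9 − 135.9
T·(0.4509·0.5498 + 1.31·0.8926) = 163.6 − 135.9 = 27.7
T·1.4172 = 27.7
T = 19.5 kN/m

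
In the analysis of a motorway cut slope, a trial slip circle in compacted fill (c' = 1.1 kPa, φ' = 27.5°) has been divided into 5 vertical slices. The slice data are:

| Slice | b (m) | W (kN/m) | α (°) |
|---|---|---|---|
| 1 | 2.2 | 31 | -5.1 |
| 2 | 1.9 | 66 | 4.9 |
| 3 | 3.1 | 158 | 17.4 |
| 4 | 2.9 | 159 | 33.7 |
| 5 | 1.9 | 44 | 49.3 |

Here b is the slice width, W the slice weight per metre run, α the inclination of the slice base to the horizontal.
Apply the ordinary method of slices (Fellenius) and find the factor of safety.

FS = 1.33

Ordinary method of slices: FS = Σ[c'·Δl_i + (W_i cosα_i)·tanφ'] / Σ W_i sinα_i, with Δl_i = b_i / cosα_i.
Slice 1: Δl = 2.2/cos(-5.1°) = 2.209 m; N'_1 = 31·cos(-5.1°) = 30.9; c'Δl = 2.43; W sinα = -2.8
Slice 2: Δl = 1.9/cos4.9° = 1.907 m; N'_2 = 66·cos4.9° = 65.8; c'Δl = 2.10; W sinα = 5.6
Slice 3: Δl = 3.1/cos17.4° = 3.249 m; N'_3 = 158·cos17.4° = 150.8; c'Δl = 3.57; W sinα = 47.2
Slice 4: Δl = 2.9/cos33.7° = 3.486 m; N'_4 = 159·cos33.7° = 132.3; c'Δl = 3.83; W sinα = 88.2
Slice 5: Δl = 1.9/cos49.3° = 2.914 m; N'_5 = 44·cos49.3° = 28.7; c'Δl = 3.21; W sinα = 33.4
Σc'Δl = 15.1 kN/m; ΣN' = 408.4 kN/m; ΣW sinα = 171.7 kN/m
Resisting = 15.1 + 408.4·tan27.5° = 15.1 + 212.6 = 227.7 kN/m
FS = 227.7 / 171.7 = 1.326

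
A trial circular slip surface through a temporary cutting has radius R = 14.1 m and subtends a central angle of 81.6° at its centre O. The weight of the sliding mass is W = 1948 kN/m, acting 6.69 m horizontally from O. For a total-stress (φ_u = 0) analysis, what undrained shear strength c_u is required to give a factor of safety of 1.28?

c_u = 58.9 kPa

FS = c_u·L_a·R / (W·d), so c_u = FS·W·d / (L_a·R).
Arc length L_a = R·θ = 14.1·(81.6°·π/180) = 14.1·1.4242 = 20.08 m
c_u = 1.28·1948·6.69 / (20.08·14.1) = 16681.1 / 283.14 = 58.91 kPa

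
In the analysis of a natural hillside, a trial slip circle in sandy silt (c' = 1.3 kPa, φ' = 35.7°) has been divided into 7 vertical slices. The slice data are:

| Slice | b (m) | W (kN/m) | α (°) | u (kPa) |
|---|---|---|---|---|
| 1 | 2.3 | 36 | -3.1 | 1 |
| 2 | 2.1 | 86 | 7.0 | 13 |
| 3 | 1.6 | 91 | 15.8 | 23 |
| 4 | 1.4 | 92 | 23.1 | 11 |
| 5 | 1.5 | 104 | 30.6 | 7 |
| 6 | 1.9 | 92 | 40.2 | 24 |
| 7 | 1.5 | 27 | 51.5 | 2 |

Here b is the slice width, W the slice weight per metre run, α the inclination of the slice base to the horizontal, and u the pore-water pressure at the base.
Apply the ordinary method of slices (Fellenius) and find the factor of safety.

Ordinary method of slices: FS = Σ[c'·Δl_i + (W_i cosα_i − u_i·Δl_i)·tanφ'] / Σ W_i sinα_i, with Δl_i = b_i / cosα_i.
Slice 1: Δl = 2.3/cos(-3.1°) = 2.303 m; N'_1 = 36·cos(-3.1°) − 1·2.303 = 33.6; c'Δl = 2.99; W sinα = -1.9
Slice 2: Δl = 2.1/cos7.0° = 2.116 m; N'_2 = 86·cos7.0° − 13·2.116 = 57.9; c'Δl = 2.75; W sinα = 10.5
Slice 3: Δl = 1.6/cos15.8° = 1.663 m; N'_3 = 91·cos15.8° − 23·1.663 = 49.3; c'Δl = 2.16; W sinα = 24.8
Slice 4: Δl = 1.4/cos23.1° = 1.522 m; N'_4 = 92·cos23.1° − 11·1.522 = 67.9; c'Δl = 1.98; W sinα = 36.1
Slice 5: Δl = 1.5/cos30.6° = 1.743 m; N'_5 = 104·cos30.6° − 7·1.743 = 77.3; c'Δl = 2.27; W sinα = 52.9
Slice 6: Δl = 1.9/cos40.2° = 2.488 m; N'_6 = 92·cos40.2° − 24·2.488 = 10.6; c'Δl = 3.23; W sinα = 59.4
Slice 7: Δl = 1.5/cos51.5° = 2.410 m; N'_7 = 27·cos51.5° − 2·2.410 = 12.0; c'Δl = 3.13; W sinα = 21.1
Σc'Δl = 18.5 kN/m; ΣN' = 308.6 kN/m; ΣW sinα = 202.9 kN/m
Resisting = 18.5 + 308.6·tan35.7° = 18.5 + 221.7 = 240.2 kN/m
FS = 240.2 / 202.9 = 1.184

FS = 1.18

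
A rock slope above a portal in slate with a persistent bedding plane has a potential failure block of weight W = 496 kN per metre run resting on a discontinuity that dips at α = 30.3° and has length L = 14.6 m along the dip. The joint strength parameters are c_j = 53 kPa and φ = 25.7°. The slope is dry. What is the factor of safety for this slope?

Resolving the block weight along and normal to the plane and applying the Mohr–Coulomb strength on the joint:
N' = W cosα = 496·cos30.3° = 428.2 kN/m
Driving force T = W sinα = 496·sin30.3° = 250.2 kN/m
Resisting force R = c_j·L + N'·tanφ = 53·14.6 + 428.2·tan25.7° = 773.8 + 206.1 = 979.9 kN/m
FS = R / T = 979.9 / 250.2 = 3.916

FS = 3.92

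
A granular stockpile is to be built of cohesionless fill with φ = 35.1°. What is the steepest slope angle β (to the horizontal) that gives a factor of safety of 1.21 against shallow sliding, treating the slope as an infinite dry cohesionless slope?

β = 30.1°

For an infinite dry cohesionless slope FS = tanφ/tanβ, so tanβ = tanφ / FS.
tanβ = tan35.1° / 1.21 = 0.7028 / 1.21 = 0.5808
β = arctan(0.5808) = 30.15°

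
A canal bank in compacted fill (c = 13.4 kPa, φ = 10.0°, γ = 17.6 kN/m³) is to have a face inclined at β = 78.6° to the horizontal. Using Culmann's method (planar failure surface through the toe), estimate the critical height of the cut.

H_c = 4.63 m

Culmann's analysis gives the critical failure plane at α_cr = (β + φ)/2 = (78.6 + 10.0)/2 = 44.3°, and the critical height
H_c = (4c/γ) · sinβ cosφ / [1 − cos(β − φ)]
    = (4·13.4/17.6) · sin78.6°·cos10.0° / [1 − cos(68.6°)]
    = 3.045 · 0.9803·0.9848 / [1 − 0.3649]
    = 3.045 · 0.9654 / 0.6351
    = 4.63 m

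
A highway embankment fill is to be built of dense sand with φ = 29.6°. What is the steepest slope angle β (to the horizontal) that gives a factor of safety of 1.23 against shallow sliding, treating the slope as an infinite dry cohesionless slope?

β = 24.8°

For an infinite dry cohesionless slope FS = tanφ/tanβ, so tanβ = tanφ / FS.
tanβ = tan29.6° / 1.23 = 0.5681 / 1.23 = 0.4619
β = arctan(0.4619) = 24.79°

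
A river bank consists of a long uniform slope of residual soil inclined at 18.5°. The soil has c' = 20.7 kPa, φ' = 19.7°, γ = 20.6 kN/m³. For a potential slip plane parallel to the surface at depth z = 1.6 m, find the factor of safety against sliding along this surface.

FS = 3.16

For an infinite slope with a slip plane parallel to the surface (no pore pressure): FS = [c' + γz cos²β tanφ'] / [γz sinβ cosβ].
γz = 20.6·1.6 = 32.96 kN/m²
Numerator = 20.7 + 32.96·cos²18.5°·tan19.7° = 20.7 + 32.96·0.8993·0.3581 = 31.313 kPa
Denominator = 32.96·sin18.5°·cos18.5° = 32.96·0.3173·0.9483 = 9.918 kPa
FS = 31.313 / 9.918 = 3.157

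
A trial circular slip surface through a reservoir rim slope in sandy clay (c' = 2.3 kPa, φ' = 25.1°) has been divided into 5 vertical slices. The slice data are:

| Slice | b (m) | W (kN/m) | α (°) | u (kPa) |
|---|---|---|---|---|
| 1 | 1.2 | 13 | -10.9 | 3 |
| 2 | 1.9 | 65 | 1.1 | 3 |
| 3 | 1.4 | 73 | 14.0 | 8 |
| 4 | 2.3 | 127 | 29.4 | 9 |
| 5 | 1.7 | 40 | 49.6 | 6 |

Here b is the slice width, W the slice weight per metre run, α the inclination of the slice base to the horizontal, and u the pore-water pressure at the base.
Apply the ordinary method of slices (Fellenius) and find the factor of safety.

Ordinary method of slices: FS = Σ[c'·Δl_i + (W_i cosα_i − u_i·Δl_i)·tanφ'] / Σ W_i sinα_i, with Δl_i = b_i / cosα_i.
Slice 1: Δl = 1.2/cos(-10.9°) = 1.222 m; N'_1 = 13·cos(-10.9°) − 3·1.222 = 9.1; c'Δl = 2.81; W sinα = -2.5
Slice 2: Δl = 1.9/cos1.1° = 1.900 m; N'_2 = 65·cos1.1° − 3·1.900 = 59.3; c'Δl = 4.37; W sinα = 1.2
Slice 3: Δl = 1.4/cos14.0° = 1.443 m; N'_3 = 73·cos14.0° − 8·1.443 = 59.3; c'Δl = 3.32; W sinα = 17.7
Slice 4: Δl = 2.3/cos29.4° = 2.640 m; N'_4 = 127·cos29.4° − 9·2.640 = 86.9; c'Δl = 6.07; W sinα = 62.3
Slice 5: Δl = 1.7/cos49.6° = 2.623 m; N'_5 = 40·cos49.6° − 6·2.623 = 10.2; c'Δl = 6.03; W sinα = 30.5
Σc'Δl = 22.6 kN/m; ΣN' = 224.7 kN/m; ΣW sinα = 109.3 kN/m
Resisting = 22.6 + 224.7·tan25.1° = 22.6 + 105.3 = 127.9 kN/m
FS = 127.9 / 109.3 = 1.170

FS = 1.17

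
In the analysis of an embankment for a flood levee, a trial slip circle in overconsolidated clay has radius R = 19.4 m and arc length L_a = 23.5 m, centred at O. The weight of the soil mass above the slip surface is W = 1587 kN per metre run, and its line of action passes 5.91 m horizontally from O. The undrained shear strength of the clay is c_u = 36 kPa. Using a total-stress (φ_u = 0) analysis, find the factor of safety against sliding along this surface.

Taking moments about the centre O, the resisting moment is provided by the undrained shear strength acting along the arc:
M_R = c_u·L_a·R = 36·23.50·19.4 = 16412.4 kN·m/m
M_D = W·d = 1587·5.91 = 9379.2 kN·m/m
FS = M_R / M_D = 16412.4 / 9379.2 = 1.750

FS = 1.75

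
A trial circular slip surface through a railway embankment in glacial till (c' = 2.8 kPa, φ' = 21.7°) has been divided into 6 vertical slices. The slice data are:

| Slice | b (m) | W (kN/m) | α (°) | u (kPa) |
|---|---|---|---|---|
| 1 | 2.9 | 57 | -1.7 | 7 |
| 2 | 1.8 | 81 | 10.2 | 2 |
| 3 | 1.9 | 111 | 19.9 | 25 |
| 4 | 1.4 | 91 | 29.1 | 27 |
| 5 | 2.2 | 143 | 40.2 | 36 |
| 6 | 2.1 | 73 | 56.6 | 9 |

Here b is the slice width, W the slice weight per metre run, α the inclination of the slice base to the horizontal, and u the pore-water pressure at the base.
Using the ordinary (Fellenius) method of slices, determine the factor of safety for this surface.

FS = 0.51

Ordinary method of slices: FS = Σ[c'·Δl_i + (W_i cosα_i − u_i·Δl_i)·tanφ'] / Σ W_i sinα_i, with Δl_i = b_i / cosα_i.
Slice 1: Δl = 2.9/cos(-1.7°) = 2.901 m; N'_1 = 57·cos(-1.7°) − 7·2.901 = 36.7; c'Δl = 8.12; W sinα = -1.7
Slice 2: Δl = 1.8/cos10.2° = 1.829 m; N'_2 = 81·cos10.2° − 2·1.829 = 76.1; c'Δl = 5.12; W sinα = 14.3
Slice 3: Δl = 1.9/cos19.9° = 2.021 m; N'_3 = 111·cos19.9° − 25·2.021 = 53.9; c'Δl = 5.66; W sinα = 37.8
Slice 4: Δl = 1.4/cos29.1° = 1.602 m; N'_4 = 91·cos29.1° − 27·1.602 = 36.3; c'Δl = 4.49; W sinα = 44.3
Slice 5: Δl = 2.2/cos40.2° = 2.880 m; N'_5 = 143·cos40.2° − 36·2.880 = 5.5; c'Δl = 8.06; W sinα = 92.3
Slice 6: Δl = 2.1/cos56.6° = 3.815 m; N'_6 = 73·cos56.6° − 9·3.815 = 5.9; c'Δl = 10.68; W sinα = 60.9
Σc'Δl = 42.1 kN/m; ΣN' = 214.2 kN/m; ΣW sinα = 247.9 kN/m
Resisting = 42.1 + 214.2·tan21.7° = 42.1 + 85.2 = 127.4 kN/m
FS = 127.4 / 247.9 = 0.514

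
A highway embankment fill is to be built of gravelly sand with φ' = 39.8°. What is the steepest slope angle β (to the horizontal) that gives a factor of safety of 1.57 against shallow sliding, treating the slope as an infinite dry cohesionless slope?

β = 28.0°

For an infinite dry cohesionless slope FS = tanφ'/tanβ, so tanβ = tanφ' / FS.
tanβ = tan39.8° / 1.57 = 0.8332 / 1.57 = 0.5307
β = arctan(0.5307) = 27.95°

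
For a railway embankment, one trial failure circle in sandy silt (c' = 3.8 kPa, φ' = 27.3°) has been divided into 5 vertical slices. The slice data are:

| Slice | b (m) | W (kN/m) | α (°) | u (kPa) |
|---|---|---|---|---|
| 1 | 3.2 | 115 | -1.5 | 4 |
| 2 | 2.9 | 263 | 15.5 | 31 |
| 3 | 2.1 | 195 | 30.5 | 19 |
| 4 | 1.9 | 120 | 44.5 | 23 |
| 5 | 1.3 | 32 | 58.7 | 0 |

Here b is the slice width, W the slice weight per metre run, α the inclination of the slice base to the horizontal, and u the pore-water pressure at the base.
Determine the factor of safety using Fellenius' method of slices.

Ordinary method of slices: FS = Σ[c'·Δl_i + (W_i cosα_i − u_i·Δl_i)·tanφ'] / Σ W_i sinα_i, with Δl_i = b_i / cosα_i.
Slice 1: Δl = 3.2/cos(-1.5°) = 3.201 m; N'_1 = 115·cos(-1.5°) − 4·3.201 = 102.2; c'Δl = 12.16; W sinα = -3.0
Slice 2: Δl = 2.9/cos15.5° = 3.009 m; N'_2 = 263·cos15.5° − 31·3.009 = 160.1; c'Δl = 11.44; W sinα = 70.3
Slice 3: Δl = 2.1/cos30.5° = 2.437 m; N'_3 = 195·cos30.5° − 19·2.437 = 121.7; c'Δl = 9.26; W sinα = 99.0
Slice 4: Δl = 1.9/cos44.5° = 2.664 m; N'_4 = 120·cos44.5° − 23·2.664 = 24.3; c'Δl = 10.12; W sinα = 84.1
Slice 5: Δl = 1.3/cos58.7° = 2.502 m; N'_5 = 32·cos58.7° − 0·2.502 = 16.6; c'Δl = 9.51; W sinα = 27.3
Σc'Δl = 52.5 kN/m; ΣN' = 425.0 kN/m; ΣW sinα = 277.7 kN/m
Resisting = 52.5 + 425.0·tan27.3° = 52.5 + 219.3 = 271.8 kN/m
FS = 271.8 / 277.7 = 0.979

FS = 0.98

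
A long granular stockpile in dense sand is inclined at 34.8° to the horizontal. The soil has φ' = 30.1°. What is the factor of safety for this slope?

For a dry cohesionless infinite slope the factor of safety is FS = tanφ' / tanβ.
FS = tan30.1° / tan34.8° = 0.5797 / 0.6950 = 0.834

FS = 0.83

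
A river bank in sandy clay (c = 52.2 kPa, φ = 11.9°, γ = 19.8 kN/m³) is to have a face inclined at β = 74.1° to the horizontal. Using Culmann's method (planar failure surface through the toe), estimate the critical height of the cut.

Culmann's analysis gives the critical failure plane at α_cr = (β + φ)/2 = (74.1 + 11.9)/2 = 43.0°, and the critical height
H_c = (4c/γ) · sinβ cosφ / [1 − cos(β − φ)]
    = (4·52.2/19.8) · sin74.1°·cos11.9° / [1 − cos(62.2°)]
    = 10.545 · 0.9617·0.9785 / [1 − 0.4664]
    = 10.545 · 0.9411 / 0.5336
    = 18.60 m

H_c = 18.60 m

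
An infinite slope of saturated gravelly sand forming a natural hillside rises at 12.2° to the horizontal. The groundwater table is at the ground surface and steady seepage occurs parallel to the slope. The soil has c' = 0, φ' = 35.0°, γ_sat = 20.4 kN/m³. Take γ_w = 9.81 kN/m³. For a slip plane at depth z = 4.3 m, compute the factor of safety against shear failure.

With seepage parallel to the slope and the water table at the surface, the effective normal stress on the slip plane uses the buoyant unit weight γ' = γ_sat − γ_w while the driving shear stress uses γ_sat:
FS = [c' + γ' z cos²β tanφ'] / [γ_sat z sinβ cosβ]
(For c' = 0 this reduces to FS = (γ'/γ_sat)·tanφ'/tanβ.)
γ' = 20.4 − 9.81 = 10.59 kN/m³
Numerator = 0.0 + 10.59·4.3·cos²12.2°·tan35.0° = 0.0 + 10.59·4.3·0.9553·0.7002 = 30.461 kPa
Denominator = 20.4·4.3·sin12.2°·cos12.2° = 20.4·4.3·0.2113·0.9774 = 18.119 kPa
FS = 30.461 / 18.119 = 1.681

FS = 1.68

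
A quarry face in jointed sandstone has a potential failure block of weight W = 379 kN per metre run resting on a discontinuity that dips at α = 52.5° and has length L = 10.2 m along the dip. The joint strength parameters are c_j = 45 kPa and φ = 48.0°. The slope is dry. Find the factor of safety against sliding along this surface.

Resolving the block weight along and normal to the plane and applying the Mohr–Coulomb strength on the joint:
N' = W cosα = 379·cos52.5° = 230.7 kN/m
Driving force T = W sinα = 379·sin52.5° = 300.7 kN/m
Resisting force R = c_j·L + N'·tanφ = 45·10.2 + 230.7·tan48.0° = 459.0 + 256.2 = 715.2 kN/m
FS = R / T = 715.2 / 300.7 = 2.379

FS = 2.38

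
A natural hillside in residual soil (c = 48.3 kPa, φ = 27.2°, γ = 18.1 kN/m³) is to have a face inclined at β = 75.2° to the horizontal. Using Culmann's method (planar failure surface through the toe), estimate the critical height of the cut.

Culmann's analysis gives the critical failure plane at α_cr = (β + φ)/2 = (75.2 + 27.2)/2 = 51.2°, and the critical height
H_c = (4c/γ) · sinβ cosφ / [1 − cos(β − φ)]
    = (4·48.3/18.1) · sin75.2°·cos27.2° / [1 − cos(48.0°)]
    = 10.674 · 0.9668·0.8894 / [1 − 0.6691]
    = 10.674 · 0.8599 / 0.3309
    = 27.74 m

H_c = 27.74 m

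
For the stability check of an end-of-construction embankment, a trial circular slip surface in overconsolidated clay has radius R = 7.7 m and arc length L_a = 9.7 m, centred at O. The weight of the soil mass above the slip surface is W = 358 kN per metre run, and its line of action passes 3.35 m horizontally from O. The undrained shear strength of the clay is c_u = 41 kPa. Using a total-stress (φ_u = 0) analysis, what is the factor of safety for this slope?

FS = 2.55

Taking moments about the centre O, the resisting moment is provided by the undrained shear strength acting along the arc:
M_R = c_u·L_a·R = 41·9.70·7.7 = 3062.3 kN·m/m
M_D = W·d = 358·3.35 = 1199.3 kN·m/m
FS = M_R / M_D = 3062.3 / 1199.3 = 2.553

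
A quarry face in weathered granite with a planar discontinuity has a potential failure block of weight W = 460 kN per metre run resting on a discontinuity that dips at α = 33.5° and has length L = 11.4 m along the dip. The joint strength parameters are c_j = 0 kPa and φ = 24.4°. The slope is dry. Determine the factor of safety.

FS = 0.69

Resolving the block weight along and normal to the plane and applying the Mohr–Coulomb strength on the joint:
N' = W cosα = 460·cos33.5° = 383.6 kN/m
Driving force T = W sinα = 460·sin33.5° = 253.9 kN/m
Resisting force R = c_j·L + N'·tanφ = 0·11.4 + 383.6·tan24.4° = 0.0 + 174.0 = 174.0 kN/m
FS = R / T = 174.0 / 253.9 = 0.685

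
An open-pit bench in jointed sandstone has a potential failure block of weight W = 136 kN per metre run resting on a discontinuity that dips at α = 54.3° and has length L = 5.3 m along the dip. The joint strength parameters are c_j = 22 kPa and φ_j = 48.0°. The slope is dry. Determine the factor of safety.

Resolving the block weight along and normal to the plane and applying the Mohr–Coulomb strength on the joint:
N' = W cosα = 136·cos54.3° = 79.4 kN/m
Driving force T = W sinα = 136·sin54.3° = 110.4 kN/m
Resisting force R = c_j·L + N'·tanφ_j = 22·5.3 + 79.4·tan48.0° = 116.6 + 88.1 = 204.7 kN/m
FS = R / T = 204.7 / 110.4 = 1.854

FS = 1.85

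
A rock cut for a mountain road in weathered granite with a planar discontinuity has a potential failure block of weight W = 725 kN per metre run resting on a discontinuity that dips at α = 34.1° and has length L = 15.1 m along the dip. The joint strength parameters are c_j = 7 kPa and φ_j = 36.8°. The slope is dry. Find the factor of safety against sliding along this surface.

FS = 1.36

Resolving the block weight along and normal to the plane and applying the Mohr–Coulomb strength on the joint:
N' = W cosα = 725·cos34.1° = 600.3 kN/m
Driving force T = W sinα = 725·sin34.1° = 406.5 kN/m
Resisting force R = c_j·L + N'·tanφ_j = 7·15.1 + 600.3·tan36.8° = 105.7 + 449.1 = 554.8 kN/m
FS = R / T = 554.8 / 406.5 = 1.365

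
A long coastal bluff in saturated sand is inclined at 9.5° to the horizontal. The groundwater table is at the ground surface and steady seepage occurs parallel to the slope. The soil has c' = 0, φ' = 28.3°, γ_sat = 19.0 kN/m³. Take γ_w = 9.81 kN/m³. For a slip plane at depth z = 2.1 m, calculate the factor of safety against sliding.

With seepage parallel to the slope and the water table at the surface, the effective normal stress on the slip plane uses the buoyant unit weight γ' = γ_sat − γ_w while the driving shear stress uses γ_sat:
FS = [c' + γ' z cos²β tanφ'] / [γ_sat z sinβ cosβ]
(For c' = 0 this reduces to FS = (γ'/γ_sat)·tanφ'/tanβ.)
γ' = 19.0 − 9.81 = 9.19 kN/m³
Numerator = 0.0 + 9.19·2.1·cos²9.5°·tan28.3° = 0.0 + 9.19·2.1·0.9728·0.5384 = 10.108 kPa
Denominator = 19.0·2.1·sin9.5°·cos9.5° = 19.0·2.1·0.1650·0.9863 = 6.495 kPa
FS = 10.108 / 6.495 = 1.556

FS = 1.56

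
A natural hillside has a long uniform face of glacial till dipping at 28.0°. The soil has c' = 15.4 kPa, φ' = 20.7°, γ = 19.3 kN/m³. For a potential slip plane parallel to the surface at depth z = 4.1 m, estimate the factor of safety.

FS = 1.18

For an infinite slope with a slip plane parallel to the surface (no pore pressure): FS = [c' + γz cos²β tanφ'] / [γz sinβ cosβ].
γz = 19.3·4.1 = 79.13 kN/m²
Numerator = 15.4 + 79.13·cos²28.0°·tan20.7° = 15.4 + 79.13·0.7796·0.3779 = 38.711 kPa
Denominator = 79.13·sin28.0°·cos28.0° = 79.13·0.4695·0.8829 = 32.801 kPa
FS = 38.711 / 32.801 = 1.180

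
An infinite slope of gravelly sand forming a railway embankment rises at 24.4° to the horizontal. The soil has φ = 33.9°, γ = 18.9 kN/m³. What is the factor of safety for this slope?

FS = 1.48

For a dry cohesionless infinite slope the factor of safety is FS = tanφ / tanβ.
FS = tan33.9° / tan24.4° = 0.6720 / 0.4536 = 1.481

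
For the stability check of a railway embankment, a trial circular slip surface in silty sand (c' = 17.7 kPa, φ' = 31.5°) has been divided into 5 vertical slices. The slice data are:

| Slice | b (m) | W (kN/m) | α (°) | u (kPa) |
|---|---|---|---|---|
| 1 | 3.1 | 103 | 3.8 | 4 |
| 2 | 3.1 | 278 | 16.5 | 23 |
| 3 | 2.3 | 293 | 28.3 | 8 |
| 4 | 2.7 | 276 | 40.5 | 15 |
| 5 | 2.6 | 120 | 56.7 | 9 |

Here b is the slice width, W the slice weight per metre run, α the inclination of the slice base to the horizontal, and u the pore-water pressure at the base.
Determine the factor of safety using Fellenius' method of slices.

FS = 1.46

Ordinary method of slices: FS = Σ[c'·Δl_i + (W_i cosα_i − u_i·Δl_i)·tanφ'] / Σ W_i sinα_i, with Δl_i = b_i / cosα_i.
Slice 1: Δl = 3.1/cos3.8° = 3.107 m; N'_1 = 103·cos3.8° − 4·3.107 = 90.3; c'Δl = 54.99; W sinα = 6.8
Slice 2: Δl = 3.1/cos16.5° = 3.233 m; N'_2 = 278·cos16.5° − 23·3.233 = 192.2; c'Δl = 57.23; W sinα = 79.0
Slice 3: Δl = 2.3/cos28.3° = 2.612 m; N'_3 = 293·cos28.3° − 8·2.612 = 237.1; c'Δl = 46.24; W sinα = 138.9
Slice 4: Δl = 2.7/cos40.5° = 3.551 m; N'_4 = 276·cos40.5° − 15·3.551 = 156.6; c'Δl = 62.85; W sinα = 179.2
Slice 5: Δl = 2.6/cos56.7° = 4.736 m; N'_5 = 120·cos56.7° − 9·4.736 = 23.3; c'Δl = 83.82; W sinα = 100.3
Σc'Δl = 305.1 kN/m; ΣN' = 699.5 kN/m; ΣW sinα = 504.2 kN/m
Resisting = 305.1 + 699.5·tan31.5° = 305.1 + 428.6 = 733.8 kN/m
FS = 733.8 / 504.2 = 1.455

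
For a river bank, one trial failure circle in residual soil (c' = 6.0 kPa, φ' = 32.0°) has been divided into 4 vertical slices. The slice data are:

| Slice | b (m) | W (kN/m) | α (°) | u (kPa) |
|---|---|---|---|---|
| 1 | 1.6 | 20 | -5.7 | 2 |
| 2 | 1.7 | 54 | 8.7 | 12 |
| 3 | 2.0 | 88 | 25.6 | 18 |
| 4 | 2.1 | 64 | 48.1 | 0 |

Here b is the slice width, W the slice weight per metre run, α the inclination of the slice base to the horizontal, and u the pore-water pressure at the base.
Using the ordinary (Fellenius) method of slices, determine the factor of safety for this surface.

Ordinary method of slices: FS = Σ[c'·Δl_i + (W_i cosα_i − u_i·Δl_i)·tanφ'] / Σ W_i sinα_i, with Δl_i = b_i / cosα_i.
Slice 1: Δl = 1.6/cos(-5.7°) = 1.608 m; N'_1 = 20·cos(-5.7°) − 2·1.608 = 16.7; c'Δl = 9.65; W sinα = -2.0
Slice 2: Δl = 1.7/cos8.7° = 1.720 m; N'_2 = 54·cos8.7° − 12·1.720 = 32.7; c'Δl = 10.32; W sinα = 8.2
Slice 3: Δl = 2.0/cos25.6° = 2.218 m; N'_3 = 88·cos25.6° − 18·2.218 = 39.4; c'Δl = 13.31; W sinα = 38.0
Slice 4: Δl = 2.1/cos48.1° = 3.145 m; N'_4 = 64·cos48.1° − 0·3.145 = 42.7; c'Δl = 18.87; W sinα = 47.6
Σc'Δl = 52.1 kN/m; ΣN' = 131.6 kN/m; ΣW sinα = 91.8 kN/m
Resisting = 52.1 + 131.6·tan32.0° = 52.1 + 82.2 = 134.4 kN/m
FS = 134.4 / 91.8 = 1.463

FS = 1.46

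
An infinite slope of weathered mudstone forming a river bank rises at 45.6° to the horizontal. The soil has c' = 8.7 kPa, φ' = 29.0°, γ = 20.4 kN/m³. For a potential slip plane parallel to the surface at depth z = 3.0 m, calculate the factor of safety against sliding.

FS = 0.83

For an infinite slope with a slip plane parallel to the surface (no pore pressure): FS = [c' + γz cos²β tanφ'] / [γz sinβ cosβ].
γz = 20.4·3.0 = 61.20 kN/m²
Numerator = 8.7 + 61.20·cos²45.6°·tan29.0° = 8.7 + 61.20·0.4895·0.5543 = 25.307 kPa
Denominator = 61.20·sin45.6°·cos45.6° = 61.20·0.7145·0.6997 = 30.593 kPa
FS = 25.307 / 30.593 = 0.827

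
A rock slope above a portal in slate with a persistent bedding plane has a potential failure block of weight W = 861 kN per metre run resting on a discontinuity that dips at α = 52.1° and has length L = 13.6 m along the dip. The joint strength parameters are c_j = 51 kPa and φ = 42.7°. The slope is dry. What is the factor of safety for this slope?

Resolving the block weight along and normal to the plane and applying the Mohr–Coulomb strength on the joint:
N' = W cosα = 861·cos52.1° = 528.9 kN/m
Driving force T = W sinα = 861·sin52.1° = 679.4 kN/m
Resisting force R = c_j·L + N'·tanφ = 51·13.6 + 528.9·tan42.7° = 693.6 + 488.1 = 1181.7 kN/m
FS = R / T = 1181.7 / 679.4 = 1.739

FS = 1.74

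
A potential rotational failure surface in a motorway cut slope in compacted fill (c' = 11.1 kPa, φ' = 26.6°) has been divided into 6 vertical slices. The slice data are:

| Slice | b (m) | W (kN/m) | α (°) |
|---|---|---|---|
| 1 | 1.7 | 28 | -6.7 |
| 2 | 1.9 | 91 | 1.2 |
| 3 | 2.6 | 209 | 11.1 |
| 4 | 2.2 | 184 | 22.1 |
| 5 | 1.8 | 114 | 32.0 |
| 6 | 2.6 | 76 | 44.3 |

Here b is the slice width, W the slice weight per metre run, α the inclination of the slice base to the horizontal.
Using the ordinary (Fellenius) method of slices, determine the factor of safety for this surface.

FS = 2.18

Ordinary method of slices: FS = Σ[c'·Δl_i + (W_i cosα_i)·tanφ'] / Σ W_i sinα_i, with Δl_i = b_i / cosα_i.
Slice 1: Δl = 1.7/cos(-6.7°) = 1.712 m; N'_1 = 28·cos(-6.7°) = 27.8; c'Δl = 19.00; W sinα = -3.3
Slice 2: Δl = 1.9/cos1.2° = 1.900 m; N'_2 = 91·cos1.2° = 91.0; c'Δl = 21.09; W sinα = 1.9
Slice 3: Δl = 2.6/cos11.1° = 2.650 m; N'_3 = 209·cos11.1° = 205.1; c'Δl = 29.41; W sinα = 40.2
Slice 4: Δl = 2.2/cos22.1° = 2.374 m; N'_4 = 184·cos22.1° = 170.5; c'Δl = 26.36; W sinα = 69.2
Slice 5: Δl = 1.8/cos32.0° = 2.123 m; N'_5 = 114·cos32.0° = 96.7; c'Δl = 23.56; W sinα = 60.4
Slice 6: Δl = 2.6/cos44.3° = 3.633 m; N'_6 = 76·cos44.3° = 54.4; c'Δl = 40.32; W sinα = 53.1
Σc'Δl = 159.7 kN/m; ΣN' = 645.4 kN/m; ΣW sinα = 221.6 kN/m
Resisting = 159.7 + 645.4·tan26.6° = 159.7 + 323.2 = 483.0 kN/m
FS = 483.0 / 221.6 = 2.179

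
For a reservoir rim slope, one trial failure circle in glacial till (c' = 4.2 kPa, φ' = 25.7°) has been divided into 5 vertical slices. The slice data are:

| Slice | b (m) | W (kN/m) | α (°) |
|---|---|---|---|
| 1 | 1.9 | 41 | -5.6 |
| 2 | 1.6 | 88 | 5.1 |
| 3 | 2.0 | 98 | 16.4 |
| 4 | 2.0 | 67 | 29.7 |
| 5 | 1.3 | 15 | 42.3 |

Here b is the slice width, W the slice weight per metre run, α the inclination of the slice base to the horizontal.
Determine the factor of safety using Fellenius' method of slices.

Ordinary method of slices: FS = Σ[c'·Δl_i + (W_i cosα_i)·tanφ'] / Σ W_i sinα_i, with Δl_i = b_i / cosα_i.
Slice 1: Δl = 1.9/cos(-5.6°) = 1.909 m; N'_1 = 41·cos(-5.6°) = 40.8; c'Δl = 8.02; W sinα = -4.0
Slice 2: Δl = 1.6/cos5.1° = 1.606 m; N'_2 = 88·cos5.1° = 87.7; c'Δl = 6.75; W sinα = 7.8
Slice 3: Δl = 2.0/cos16.4° = 2.085 m; N'_3 = 98·cos16.4° = 94.0; c'Δl = 8.76; W sinα = 27.7
Slice 4: Δl = 2.0/cos29.7° = 2.302 m; N'_4 = 67·cos29.7° = 58.2; c'Δl = 9.67; W sinα = 33.2
Slice 5: Δl = 1.3/cos42.3° = 1.758 m; N'_5 = 15·cos42.3° = 11.1; c'Δl = 7.38; W sinα = 10.1
Σc'Δl = 40.6 kN/m; ΣN' = 291.8 kN/m; ΣW sinα = 74.8 kN/m
Resisting = 40.6 + 291.8·tan25.7° = 40.6 + 140.4 = 181.0 kN/m
FS = 181.0 / 74.8 = 2.420

FS = 2.42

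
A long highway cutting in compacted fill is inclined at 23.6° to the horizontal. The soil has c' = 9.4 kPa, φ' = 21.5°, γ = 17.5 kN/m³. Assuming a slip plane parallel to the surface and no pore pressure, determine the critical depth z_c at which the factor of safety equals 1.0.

z_c = 14.88 m

Setting FS = 1.00 in FS = [c' + γz cos²β tanφ'] / [γz sinβ cosβ] and solving for z:
z = c' / [γ cosβ (FS·sinβ − cosβ·tanφ')]
  = 9.4 / [17.5·cos23.6°·(1.00·sin23.6° − cos23.6°·tan21.5°)]
  = 9.4 / [17.5·0.9164·(1.00·0.4003 − 0.9164·0.3939)]
  = 9.4 / 0.6316 = 14.883 m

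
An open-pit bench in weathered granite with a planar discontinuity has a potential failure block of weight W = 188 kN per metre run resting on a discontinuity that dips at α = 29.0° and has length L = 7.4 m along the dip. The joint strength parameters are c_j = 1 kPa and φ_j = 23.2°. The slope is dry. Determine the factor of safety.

Resolving the block weight along and normal to the plane and applying the Mohr–Coulomb strength on the joint:
N' = W cosα = 188·cos29.0° = 164.4 kN/m
Driving force T = W sinα = 188·sin29.0° = 91.1 kN/m
Resisting force R = c_j·L + N'·tanφ_j = 1·7.4 + 164.4·tan23.2° = 7.4 + 70.5 = 77.9 kN/m
FS = R / T = 77.9 / 91.1 = 0.854

FS = 0.85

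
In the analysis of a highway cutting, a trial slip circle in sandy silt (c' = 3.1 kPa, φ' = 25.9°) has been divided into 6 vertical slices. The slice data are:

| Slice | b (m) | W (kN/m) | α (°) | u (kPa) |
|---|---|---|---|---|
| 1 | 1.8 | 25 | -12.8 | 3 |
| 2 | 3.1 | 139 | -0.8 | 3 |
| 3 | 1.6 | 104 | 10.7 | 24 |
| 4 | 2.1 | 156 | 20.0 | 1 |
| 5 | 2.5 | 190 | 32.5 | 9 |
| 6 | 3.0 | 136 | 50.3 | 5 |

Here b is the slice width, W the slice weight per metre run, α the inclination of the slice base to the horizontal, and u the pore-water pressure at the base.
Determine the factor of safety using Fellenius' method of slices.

Ordinary method of slices: FS = Σ[c'·Δl_i + (W_i cosα_i − u_i·Δl_i)·tanφ'] / Σ W_i sinα_i, with Δl_i = b_i / cosα_i.
Slice 1: Δl = 1.8/cos(-12.8°) = 1.846 m; N'_1 = 25·cos(-12.8°) − 3·1.846 = 18.8; c'Δl = 5.72; W sinα = -5.5
Slice 2: Δl = 3.1/cos(-0.8°) = 3.100 m; N'_2 = 139·cos(-0.8°) − 3·3.100 = 129.7; c'Δl = 9.61; W sinα = -1.9
Slice 3: Δl = 1.6/cos10.7° = 1.628 m; N'_3 = 104·cos10.7° − 24·1.628 = 63.1; c'Δl = 5.05; W sinα = 19.3
Slice 4: Δl = 2.1/cos20.0° = 2.235 m; N'_4 = 156·cos20.0° − 1·2.235 = 144.4; c'Δl = 6.93; W sinα = 53.4
Slice 5: Δl = 2.5/cos32.5° = 2.964 m; N'_5 = 190·cos32.5° − 9·2.964 = 133.6; c'Δl = 9.19; W sinα = 102.1
Slice 6: Δl = 3.0/cos50.3° = 4.697 m; N'_6 = 136·cos50.3° − 5·4.697 = 63.4; c'Δl = 14.56; W sinα = 104.6
Σc'Δl = 51.1 kN/m; ΣN' = 553.0 kN/m; ΣW sinα = 271.9 kN/m
Resisting = 51.1 + 553.0·tan25.9° = 51.1 + 268.5 = 319.6 kN/m
FS = 319.6 / 271.9 = 1.175

FS = 1.18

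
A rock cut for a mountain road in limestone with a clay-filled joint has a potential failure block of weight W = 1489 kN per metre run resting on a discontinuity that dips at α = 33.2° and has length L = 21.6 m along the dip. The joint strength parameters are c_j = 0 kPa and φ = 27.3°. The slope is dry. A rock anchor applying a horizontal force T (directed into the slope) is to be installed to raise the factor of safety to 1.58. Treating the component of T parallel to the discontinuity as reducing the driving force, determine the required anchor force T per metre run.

T = 402 kN/m

Resolving forces along and normal to the sliding plane, with the horizontal anchor force T adding T·sinα to the effective normal force and T·cosα acting up the plane against the driving force:
FS = [c_jL + (W cosα + T sinα) tanφ] / [W sinα − T cosα]
Without the anchor: N' = 1245.9 kN/m, driving T_d = 815.3 kN/m, resisting R = 0·21.6 + 1245.9·tan27.3° = 643.1 kN/m, FS = 0.79.
Setting FS = 1.58 and solving for T:
1.58·(815.3 − T cos33.2°) = 643.1 + T sin33.2°·tan27.3°
T·(sin33.2°·tan27.3° + 1.58·cos33.2°) = 1.58·815.3 − 643.1
T·(0.5476·0.5161 + 1.58·0.8368) = 1288.2 − 643.1 = 645.1
T·1.6047 = 645.1
T = 402.0 kN/m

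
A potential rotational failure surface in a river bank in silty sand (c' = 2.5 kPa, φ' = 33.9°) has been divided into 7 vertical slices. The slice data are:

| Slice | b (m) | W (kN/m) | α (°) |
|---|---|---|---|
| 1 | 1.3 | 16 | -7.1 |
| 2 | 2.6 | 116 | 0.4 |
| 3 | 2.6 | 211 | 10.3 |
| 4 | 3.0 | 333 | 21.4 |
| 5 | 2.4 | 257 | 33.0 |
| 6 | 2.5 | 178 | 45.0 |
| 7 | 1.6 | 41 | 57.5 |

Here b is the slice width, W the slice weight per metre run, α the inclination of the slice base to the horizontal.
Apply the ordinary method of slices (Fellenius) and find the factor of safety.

Ordinary method of slices: FS = Σ[c'·Δl_i + (W_i cosα_i)·tanφ'] / Σ W_i sinα_i, with Δl_i = b_i / cosα_i.
Slice 1: Δl = 1.3/cos(-7.1°) = 1.310 m; N'_1 = 16·cos(-7.1°) = 15.9; c'Δl = 3.28; W sinα = -2.0
Slice 2: Δl = 2.6/cos0.4° = 2.600 m; N'_2 = 116·cos0.4° = 116.0; c'Δl = 6.50; W sinα = 0.8
Slice 3: Δl = 2.6/cos10.3° = 2.643 m; N'_3 = 211·cos10.3° = 207.6; c'Δl = 6.61; W sinα = 37.7
Slice 4: Δl = 3.0/cos21.4° = 3.222 m; N'_4 = 333·cos21.4° = 310.0; c'Δl = 8.06; W sinα = 121.5
Slice 5: Δl = 2.4/cos33.0° = 2.862 m; N'_5 = 257·cos33.0° = 215.5; c'Δl = 7.15; W sinα = 140.0
Slice 6: Δl = 2.5/cos45.0° = 3.536 m; N'_6 = 178·cos45.0° = 125.9; c'Δl = 8.84; W sinα = 125.9
Slice 7: Δl = 1.6/cos57.5° = 2.978 m; N'_7 = 41·cos57.5° = 22.0; c'Δl = 7.44; W sinα = 34.6
Σc'Δl = 47.9 kN/m; ΣN' = 1012.9 kN/m; ΣW sinα = 458.5 kN/m
Resisting = 47.9 + 1012.9·tan33.9° = 47.9 + 680.7 = 728.5 kN/m
FS = 728.5 / 458.5 = 1.589

FS = 1.59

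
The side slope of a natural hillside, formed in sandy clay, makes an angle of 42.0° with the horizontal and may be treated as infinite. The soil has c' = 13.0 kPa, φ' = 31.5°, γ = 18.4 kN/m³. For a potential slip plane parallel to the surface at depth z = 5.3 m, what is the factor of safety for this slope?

For an infinite slope with a slip plane parallel to the surface (no pore pressure): FS = [c' + γz cos²β tanφ'] / [γz sinβ cosβ].
γz = 18.4·5.3 = 97.52 kN/m²
Numerator = 13.0 + 97.52·cos²42.0°·tan31.5° = 13.0 + 97.52·0.5523·0.6128 = 46.003 kPa
Denominator = 97.52·sin42.0°·cos42.0° = 97.52·0.6691·0.7431 = 48.493 kPa
FS = 46.003 / 48.493 = 0.949

FS = 0.95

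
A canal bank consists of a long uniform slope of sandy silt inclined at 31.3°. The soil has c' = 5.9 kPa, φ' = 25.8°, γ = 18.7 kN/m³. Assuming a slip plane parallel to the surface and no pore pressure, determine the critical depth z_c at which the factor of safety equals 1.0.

z_c = 3.47 m

Setting FS = 1.00 in FS = [c' + γz cos²β tanφ'] / [γz sinβ cosβ] and solving for z:
z = c' / [γ cosβ (FS·sinβ − cosβ·tanφ')]
  = 5.9 / [18.7·cos31.3°·(1.00·sin31.3° − cos31.3°·tan25.8°)]
  = 5.9 / [18.7·0.8545·(1.00·0.5195 − 0.8545·0.4834)]
  = 5.9 / 1.7010 = 3.469 m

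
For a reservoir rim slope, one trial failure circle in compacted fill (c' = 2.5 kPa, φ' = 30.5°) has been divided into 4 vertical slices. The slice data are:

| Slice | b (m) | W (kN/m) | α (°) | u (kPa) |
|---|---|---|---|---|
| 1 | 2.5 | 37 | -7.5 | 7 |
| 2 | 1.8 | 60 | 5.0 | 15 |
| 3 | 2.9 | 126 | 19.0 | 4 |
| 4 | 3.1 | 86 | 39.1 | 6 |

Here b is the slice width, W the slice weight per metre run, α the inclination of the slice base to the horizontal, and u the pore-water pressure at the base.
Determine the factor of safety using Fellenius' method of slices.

Ordinary method of slices: FS = Σ[c'·Δl_i + (W_i cosα_i − u_i·Δl_i)·tanφ'] / Σ W_i sinα_i, with Δl_i = b_i / cosα_i.
Slice 1: Δl = 2.5/cos(-7.5°) = 2.522 m; N'_1 = 37·cos(-7.5°) − 7·2.522 = 19.0; c'Δl = 6.30; W sinα = -4.8
Slice 2: Δl = 1.8/cos5.0° = 1.807 m; N'_2 = 60·cos5.0° − 15·1.807 = 32.7; c'Δl = 4.52; W sinα = 5.2
Slice 3: Δl = 2.9/cos19.0° = 3.067 m; N'_3 = 126·cos19.0° − 4·3.067 = 106.9; c'Δl = 7.67; W sinα = 41.0
Slice 4: Δl = 3.1/cos39.1° = 3.995 m; N'_4 = 86·cos39.1° − 6·3.995 = 42.8; c'Δl = 9.99; W sinα = 54.2
Σc'Δl = 28.5 kN/m; ΣN' = 201.3 kN/m; ΣW sinα = 95.7 kN/m
Resisting = 28.5 + 201.3·tan30.5° = 28.5 + 118.6 = 147.1 kN/m
FS = 147.1 / 95.7 = 1.537

FS = 1.54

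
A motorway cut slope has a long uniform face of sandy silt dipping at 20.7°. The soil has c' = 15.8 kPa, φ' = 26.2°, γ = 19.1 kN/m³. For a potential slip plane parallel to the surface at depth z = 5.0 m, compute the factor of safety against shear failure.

FS = 1.80

For an infinite slope with a slip plane parallel to the surface (no pore pressure): FS = [c' + γz cos²β tanφ'] / [γz sinβ cosβ].
γz = 19.1·5.0 = 95.50 kN/m²
Numerator = 15.8 + 95.50·cos²20.7°·tan26.2° = 15.8 + 95.50·0.8751·0.4921 = 56.920 kPa
Denominator = 95.50·sin20.7°·cos20.7° = 95.50·0.3535·0.9354 = 31.578 kPa
FS = 56.920 / 31.578 = 1.803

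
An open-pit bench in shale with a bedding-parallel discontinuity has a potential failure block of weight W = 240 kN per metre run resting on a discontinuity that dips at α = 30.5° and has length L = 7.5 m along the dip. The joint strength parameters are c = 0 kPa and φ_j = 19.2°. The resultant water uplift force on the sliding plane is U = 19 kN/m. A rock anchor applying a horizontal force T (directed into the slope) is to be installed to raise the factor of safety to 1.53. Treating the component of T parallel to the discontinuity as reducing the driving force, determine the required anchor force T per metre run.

Resolving forces along and normal to the sliding plane, with the horizontal anchor force T adding T·sinα to the effective normal force and T·cosα acting up the plane against the driving force:
FS = [cL + (W cosα − U + T sinα) tanφ_j] / [W sinα − T cosα]
Without the anchor: N' = 187.8 kN/m, driving T_d = 121.8 kN/m, resisting R = 0·7.5 + 187.8·tan19.2° = 65.4 kN/m, FS = 0.54.
Setting FS = 1.53 and solving for T:
1.53·(121.8 − T cos30.5°) = 65.4 + T sin30.5°·tan19.2°
T·(sin30.5°·tan19.2° + 1.53·cos30.5°) = 1.53·121.8 − 65.4
T·(0.5075·0.3482 + 1.53·0.8616) = 186.4 − 65.4 = 121.0
T·1.4950 = 121.0
T = 80.9 kN/m

T = 81 kN/m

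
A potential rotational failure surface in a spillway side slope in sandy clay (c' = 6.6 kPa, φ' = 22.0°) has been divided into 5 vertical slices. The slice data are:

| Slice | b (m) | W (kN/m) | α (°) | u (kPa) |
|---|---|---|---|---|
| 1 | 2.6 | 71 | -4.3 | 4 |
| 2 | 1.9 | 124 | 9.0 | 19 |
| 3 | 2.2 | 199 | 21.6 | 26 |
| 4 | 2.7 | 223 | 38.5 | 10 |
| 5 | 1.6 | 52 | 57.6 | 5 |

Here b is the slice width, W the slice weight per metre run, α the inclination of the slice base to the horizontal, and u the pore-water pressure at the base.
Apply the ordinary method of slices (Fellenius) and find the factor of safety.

Ordinary method of slices: FS = Σ[c'·Δl_i + (W_i cosα_i − u_i·Δl_i)·tanφ'] / Σ W_i sinα_i, with Δl_i = b_i / cosα_i.
Slice 1: Δl = 2.6/cos(-4.3°) = 2.607 m; N'_1 = 71·cos(-4.3°) − 4·2.607 = 60.4; c'Δl = 17.21; W sinα = -5.3
Slice 2: Δl = 1.9/cos9.0° = 1.924 m; N'_2 = 124·cos9.0° − 19·1.924 = 85.9; c'Δl = 12.70; W sinα = 19.4
Slice 3: Δl = 2.2/cos21.6° = 2.366 m; N'_3 = 199·cos21.6° − 26·2.366 = 123.5; c'Δl = 15.62; W sinα = 73.3
Slice 4: Δl = 2.7/cos38.5° = 3.450 m; N'_4 = 223·cos38.5° − 10·3.450 = 140.0; c'Δl = 22.77; W sinα = 138.8
Slice 5: Δl = 1.6/cos57.6° = 2.986 m; N'_5 = 52·cos57.6° − 5·2.986 = 12.9; c'Δl = 19.71; W sinα = 43.9
Σc'Δl = 88.0 kN/m; ΣN' = 422.8 kN/m; ΣW sinα = 270.1 kN/m
Resisting = 88.0 + 422.8·tan22.0° = 88.0 + 170.8 = 258.8 kN/m
FS = 258.8 / 270.1 = 0.958

FS = 0.96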